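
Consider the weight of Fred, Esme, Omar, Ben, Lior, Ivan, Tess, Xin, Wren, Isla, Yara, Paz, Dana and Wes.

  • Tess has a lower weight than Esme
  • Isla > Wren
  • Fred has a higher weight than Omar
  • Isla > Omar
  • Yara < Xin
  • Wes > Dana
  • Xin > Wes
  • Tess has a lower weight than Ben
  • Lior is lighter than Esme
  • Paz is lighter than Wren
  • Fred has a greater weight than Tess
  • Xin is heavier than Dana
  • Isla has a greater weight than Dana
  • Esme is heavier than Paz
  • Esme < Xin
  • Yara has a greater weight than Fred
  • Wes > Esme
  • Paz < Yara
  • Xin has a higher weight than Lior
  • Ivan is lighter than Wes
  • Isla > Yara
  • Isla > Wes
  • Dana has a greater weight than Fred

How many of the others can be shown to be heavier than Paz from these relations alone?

From Paz the given relations immediately reach Esme, Wren, Yara.
From those, Wes, Xin, Isla — 6 in total.
No other element is forced above Paz by the given relations, so the count is 6.

6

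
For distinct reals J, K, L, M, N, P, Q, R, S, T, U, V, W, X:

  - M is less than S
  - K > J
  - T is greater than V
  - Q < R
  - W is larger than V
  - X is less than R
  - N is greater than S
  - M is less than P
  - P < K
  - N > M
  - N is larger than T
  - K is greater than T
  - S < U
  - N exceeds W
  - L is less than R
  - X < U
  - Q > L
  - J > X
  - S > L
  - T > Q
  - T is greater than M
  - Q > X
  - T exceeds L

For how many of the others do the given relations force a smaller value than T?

The elements the relations force below T are M, L, X, V, Q — no chain reaches any other.
That is 5.

5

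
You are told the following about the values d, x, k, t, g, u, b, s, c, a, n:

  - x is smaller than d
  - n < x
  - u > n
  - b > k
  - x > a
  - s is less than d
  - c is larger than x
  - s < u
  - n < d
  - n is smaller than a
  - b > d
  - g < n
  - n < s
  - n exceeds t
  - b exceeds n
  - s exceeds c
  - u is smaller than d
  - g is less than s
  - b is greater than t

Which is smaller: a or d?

a

a < x and x < c give a < c.
With c < s: a < x < c < s.
Then s < u extends the chain to u.
Then u < d extends the chain to d.
So a < d; a is the smaller of the two.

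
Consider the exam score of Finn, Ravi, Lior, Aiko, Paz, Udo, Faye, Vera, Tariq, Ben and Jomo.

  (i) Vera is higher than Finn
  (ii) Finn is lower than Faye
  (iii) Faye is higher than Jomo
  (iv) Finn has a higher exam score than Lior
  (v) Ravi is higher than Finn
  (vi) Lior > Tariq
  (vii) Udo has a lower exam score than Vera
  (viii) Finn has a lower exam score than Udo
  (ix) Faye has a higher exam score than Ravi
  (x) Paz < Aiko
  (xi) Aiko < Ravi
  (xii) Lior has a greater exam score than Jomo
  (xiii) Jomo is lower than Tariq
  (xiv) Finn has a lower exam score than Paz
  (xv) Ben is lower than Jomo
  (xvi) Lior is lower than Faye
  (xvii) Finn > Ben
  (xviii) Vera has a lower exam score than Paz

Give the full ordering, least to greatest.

Nothing is placed below Ben, so it is least; from there Ben < Jomo; Jomo < Tariq; Tariq < Lior; Lior < Finn; Finn < Udo; Udo < Vera; Vera < Paz; Paz < Aiko; Aiko < Ravi; Ravi < Faye, each given directly.

Ben < Jomo < Tariq < Lior < Finn < Udo < Vera < Paz < Aiko < Ravi < Faye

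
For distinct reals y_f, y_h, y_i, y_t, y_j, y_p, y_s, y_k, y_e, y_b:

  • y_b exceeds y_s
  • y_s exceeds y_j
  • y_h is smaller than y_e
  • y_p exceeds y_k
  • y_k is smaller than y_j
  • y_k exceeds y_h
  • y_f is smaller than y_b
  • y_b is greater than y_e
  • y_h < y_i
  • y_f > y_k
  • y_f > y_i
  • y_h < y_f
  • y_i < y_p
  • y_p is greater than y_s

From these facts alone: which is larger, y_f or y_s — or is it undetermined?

Following every chain through y_f: above y_f we get y_b; below y_f we get y_h, y_k, y_i.
y_s is not reached, and no chain runs the other way from y_s to y_f.
So the given relations leave the order of y_f and y_s undetermined.

undetermined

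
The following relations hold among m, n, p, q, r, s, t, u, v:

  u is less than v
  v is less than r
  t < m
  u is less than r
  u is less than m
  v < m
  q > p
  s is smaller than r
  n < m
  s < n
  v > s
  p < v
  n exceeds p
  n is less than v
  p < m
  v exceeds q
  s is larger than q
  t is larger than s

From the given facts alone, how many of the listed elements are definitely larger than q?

6

The elements the relations force above q are s, n, t, v, r, m — no chain reaches any other.
That is 6.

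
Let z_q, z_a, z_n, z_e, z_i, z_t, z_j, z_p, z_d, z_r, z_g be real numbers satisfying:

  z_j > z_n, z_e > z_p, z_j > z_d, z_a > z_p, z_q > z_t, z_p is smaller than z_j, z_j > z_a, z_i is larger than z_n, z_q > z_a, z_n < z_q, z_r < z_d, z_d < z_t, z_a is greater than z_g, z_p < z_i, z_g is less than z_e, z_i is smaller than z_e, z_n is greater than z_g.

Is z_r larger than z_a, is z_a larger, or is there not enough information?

undetermined

Following every chain through z_r: above z_r we get z_d, z_t, z_q, z_j.
z_a is not reached, and no chain runs the other way from z_a to z_r.
So the given relations leave the order of z_r and z_a undetermined.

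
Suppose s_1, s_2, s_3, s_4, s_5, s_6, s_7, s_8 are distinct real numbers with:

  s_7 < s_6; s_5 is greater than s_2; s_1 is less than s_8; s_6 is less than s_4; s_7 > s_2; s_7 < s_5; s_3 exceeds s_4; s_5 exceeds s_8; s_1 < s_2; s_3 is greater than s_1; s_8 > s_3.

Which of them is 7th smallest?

Piecing the relations together gives one ordering: s_1 < s_2 < s_7 < s_6 < s_4 < s_3 < s_8 < s_5.
The 7th smallest is s_8.

s_8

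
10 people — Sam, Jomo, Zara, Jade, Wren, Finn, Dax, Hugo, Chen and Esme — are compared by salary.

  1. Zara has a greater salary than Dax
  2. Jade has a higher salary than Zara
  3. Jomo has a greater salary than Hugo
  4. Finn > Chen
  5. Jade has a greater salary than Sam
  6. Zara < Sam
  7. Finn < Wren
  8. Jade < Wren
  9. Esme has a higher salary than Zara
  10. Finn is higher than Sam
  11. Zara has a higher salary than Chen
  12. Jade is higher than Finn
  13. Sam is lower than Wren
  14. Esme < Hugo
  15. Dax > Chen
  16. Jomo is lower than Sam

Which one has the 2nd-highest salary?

Jade

The consecutive relations fix a unique order: Chen < Dax < Zara < Esme < Hugo < Jomo < Sam < Finn < Jade < Wren.
The 2nd largest is Jade.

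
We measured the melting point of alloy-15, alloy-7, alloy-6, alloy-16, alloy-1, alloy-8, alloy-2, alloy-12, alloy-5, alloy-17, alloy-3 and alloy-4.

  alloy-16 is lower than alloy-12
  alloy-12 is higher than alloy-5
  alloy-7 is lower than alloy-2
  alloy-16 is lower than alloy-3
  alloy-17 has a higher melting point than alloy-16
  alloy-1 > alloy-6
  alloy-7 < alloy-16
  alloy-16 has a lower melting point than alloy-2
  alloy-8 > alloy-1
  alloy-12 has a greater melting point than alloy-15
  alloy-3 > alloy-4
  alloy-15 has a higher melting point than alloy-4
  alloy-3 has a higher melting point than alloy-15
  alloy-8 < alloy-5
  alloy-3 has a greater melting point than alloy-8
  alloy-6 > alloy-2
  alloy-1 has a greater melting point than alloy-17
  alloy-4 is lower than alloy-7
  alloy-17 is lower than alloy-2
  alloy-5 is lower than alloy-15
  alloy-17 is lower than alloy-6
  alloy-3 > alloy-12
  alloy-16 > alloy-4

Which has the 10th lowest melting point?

alloy-15

Piecing the relations together gives one ordering: alloy-4 < alloy-7 < alloy-16 < alloy-17 < alloy-2 < alloy-6 < alloy-1 < alloy-8 < alloy-5 < alloy-15 < alloy-12 < alloy-3.
Counting 10 from the smallest end gives alloy-15.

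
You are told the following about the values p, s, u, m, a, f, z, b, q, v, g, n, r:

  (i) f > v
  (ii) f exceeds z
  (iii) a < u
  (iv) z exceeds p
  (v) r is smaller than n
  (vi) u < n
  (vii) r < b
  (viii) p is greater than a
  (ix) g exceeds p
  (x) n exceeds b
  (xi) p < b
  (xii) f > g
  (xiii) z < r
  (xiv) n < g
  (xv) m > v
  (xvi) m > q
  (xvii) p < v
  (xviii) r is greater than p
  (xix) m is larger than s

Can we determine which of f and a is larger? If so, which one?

Chaining the given relations: a < p < z < r < b < n < g < f.
So f is larger.

f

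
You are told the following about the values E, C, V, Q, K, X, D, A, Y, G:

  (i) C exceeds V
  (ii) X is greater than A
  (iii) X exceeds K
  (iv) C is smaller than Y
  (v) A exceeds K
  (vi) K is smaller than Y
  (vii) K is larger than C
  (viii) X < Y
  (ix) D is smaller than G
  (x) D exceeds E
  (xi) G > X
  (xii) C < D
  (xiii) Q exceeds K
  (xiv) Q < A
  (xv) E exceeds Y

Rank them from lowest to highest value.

V < C < K < Q < A < X < Y < E < D < G

Nothing is placed below V, so it is least; from there V < C; C < K; K < Q; Q < A; A < X; X < Y; Y < E; E < D; D < G, each given directly.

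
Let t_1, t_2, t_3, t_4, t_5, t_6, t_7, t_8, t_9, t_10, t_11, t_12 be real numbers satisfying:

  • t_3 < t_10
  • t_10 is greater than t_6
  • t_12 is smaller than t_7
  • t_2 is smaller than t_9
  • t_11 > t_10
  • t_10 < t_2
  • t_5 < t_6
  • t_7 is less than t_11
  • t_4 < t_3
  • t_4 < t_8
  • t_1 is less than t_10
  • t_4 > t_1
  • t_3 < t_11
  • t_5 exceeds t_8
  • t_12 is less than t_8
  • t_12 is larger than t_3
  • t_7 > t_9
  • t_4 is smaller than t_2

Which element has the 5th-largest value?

t_10

The consecutive relations fix a unique order: t_1 < t_4 < t_3 < t_12 < t_8 < t_5 < t_6 < t_10 < t_2 < t_9 < t_7 < t_11.
Counting 5 from the largest end gives t_10.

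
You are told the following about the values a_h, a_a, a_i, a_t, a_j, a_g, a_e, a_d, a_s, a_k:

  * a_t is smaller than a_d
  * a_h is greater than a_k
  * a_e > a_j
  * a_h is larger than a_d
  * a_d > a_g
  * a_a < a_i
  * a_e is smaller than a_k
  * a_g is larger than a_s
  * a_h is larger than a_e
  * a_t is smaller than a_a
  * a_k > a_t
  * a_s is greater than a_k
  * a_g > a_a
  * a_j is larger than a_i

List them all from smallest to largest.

Each adjacent pair is fixed by a given relation: a_t < a_a; a_a < a_i; a_i < a_j; a_j < a_e; a_e < a_k; a_k < a_s; a_s < a_g; a_g < a_d; a_d < a_h. Chaining them end to end gives the full order.

a_t < a_a < a_i < a_j < a_e < a_k < a_s < a_g < a_d < a_h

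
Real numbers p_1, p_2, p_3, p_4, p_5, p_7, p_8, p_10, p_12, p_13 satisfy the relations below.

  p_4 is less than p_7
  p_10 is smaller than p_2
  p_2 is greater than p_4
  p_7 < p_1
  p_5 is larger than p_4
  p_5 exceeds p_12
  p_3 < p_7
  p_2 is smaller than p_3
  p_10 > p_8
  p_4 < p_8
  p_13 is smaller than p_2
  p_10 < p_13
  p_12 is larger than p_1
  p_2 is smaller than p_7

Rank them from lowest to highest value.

The consecutive links are each given: p_4 < p_8; p_8 < p_10; p_10 < p_13; p_13 < p_2; p_2 < p_3; p_3 < p_7; p_7 < p_1; p_1 < p_12; p_12 < p_5.

p_4 < p_8 < p_10 < p_13 < p_2 < p_3 < p_7 < p_1 < p_12 < p_5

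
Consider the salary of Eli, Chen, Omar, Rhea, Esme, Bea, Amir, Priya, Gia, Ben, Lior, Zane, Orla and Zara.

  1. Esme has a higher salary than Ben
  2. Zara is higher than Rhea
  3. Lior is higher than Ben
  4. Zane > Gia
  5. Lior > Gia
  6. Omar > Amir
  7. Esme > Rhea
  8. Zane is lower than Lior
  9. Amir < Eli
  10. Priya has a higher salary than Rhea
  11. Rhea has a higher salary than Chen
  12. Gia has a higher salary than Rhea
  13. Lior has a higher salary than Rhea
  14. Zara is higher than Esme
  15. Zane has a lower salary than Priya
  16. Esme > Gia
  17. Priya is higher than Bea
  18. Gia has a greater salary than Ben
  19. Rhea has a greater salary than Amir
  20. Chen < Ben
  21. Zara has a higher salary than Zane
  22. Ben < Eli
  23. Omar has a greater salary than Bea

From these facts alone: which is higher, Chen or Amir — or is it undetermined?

Following every chain through Chen: above Chen we get Ben, Rhea, Gia, Esme, Zane, Eli, Lior, Zara, Priya.
Amir is not reached, and no chain runs the other way from Amir to Chen.
So the given relations leave the order of Chen and Amir undetermined.

undetermined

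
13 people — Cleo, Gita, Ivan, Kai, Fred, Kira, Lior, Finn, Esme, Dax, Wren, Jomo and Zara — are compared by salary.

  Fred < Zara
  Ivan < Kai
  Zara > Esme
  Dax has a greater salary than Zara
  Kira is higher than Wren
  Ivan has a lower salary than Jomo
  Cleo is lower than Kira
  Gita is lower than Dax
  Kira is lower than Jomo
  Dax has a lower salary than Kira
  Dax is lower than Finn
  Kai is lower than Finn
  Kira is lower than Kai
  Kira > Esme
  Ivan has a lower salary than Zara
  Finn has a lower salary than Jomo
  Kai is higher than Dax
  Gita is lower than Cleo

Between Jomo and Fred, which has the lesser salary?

Fred

Following the relations from Fred: Fred < Zara < Dax < Kira < Kai < Finn < Jomo.
So Fred < Jomo; Fred is the lower of the two.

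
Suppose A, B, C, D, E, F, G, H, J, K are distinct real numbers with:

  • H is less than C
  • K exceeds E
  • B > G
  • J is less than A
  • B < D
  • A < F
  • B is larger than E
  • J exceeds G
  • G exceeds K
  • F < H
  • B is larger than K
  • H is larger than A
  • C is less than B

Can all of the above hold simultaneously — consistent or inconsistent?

The single ordering E < K < G < J < A < F < H < C < B < D satisfies every listed relation, so no contradiction arises.

consistent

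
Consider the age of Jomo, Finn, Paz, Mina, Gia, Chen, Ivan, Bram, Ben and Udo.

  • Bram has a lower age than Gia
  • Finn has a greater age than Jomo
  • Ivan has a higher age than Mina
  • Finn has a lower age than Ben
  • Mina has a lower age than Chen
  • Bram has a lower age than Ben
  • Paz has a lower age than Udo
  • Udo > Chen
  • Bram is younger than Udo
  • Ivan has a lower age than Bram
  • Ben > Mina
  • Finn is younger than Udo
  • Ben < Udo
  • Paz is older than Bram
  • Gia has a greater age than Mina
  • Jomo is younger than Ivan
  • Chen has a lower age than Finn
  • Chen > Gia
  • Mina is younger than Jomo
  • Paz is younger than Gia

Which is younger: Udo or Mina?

Mina

Mina < Jomo and Jomo < Ivan give Mina < Ivan.
With Ivan < Bram: Mina < Jomo < Ivan < Bram.
Then Bram < Paz extends the chain to Paz.
Then Paz < Gia extends the chain to Gia.
With Gia < Chen: Mina < Jomo < Ivan < Bram < Paz < Gia < Chen.
Then Chen < Finn extends the chain to Finn.
Then Finn < Ben extends the chain to Ben.
With Ben < Udo: Mina < Jomo < Ivan < Bram < Paz < Gia < Chen < Finn < Ben < Udo.
So Mina < Udo; Mina is the younger of the two.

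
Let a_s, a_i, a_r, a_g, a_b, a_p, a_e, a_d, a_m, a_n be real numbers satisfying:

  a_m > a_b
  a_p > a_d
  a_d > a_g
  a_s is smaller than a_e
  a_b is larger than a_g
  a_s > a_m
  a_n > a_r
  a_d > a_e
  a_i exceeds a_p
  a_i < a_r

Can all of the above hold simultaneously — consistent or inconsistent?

Every relation is compatible with a_g < a_b < a_m < a_s < a_e < a_d < a_p < a_i < a_r < a_n; the set is consistent.

consistent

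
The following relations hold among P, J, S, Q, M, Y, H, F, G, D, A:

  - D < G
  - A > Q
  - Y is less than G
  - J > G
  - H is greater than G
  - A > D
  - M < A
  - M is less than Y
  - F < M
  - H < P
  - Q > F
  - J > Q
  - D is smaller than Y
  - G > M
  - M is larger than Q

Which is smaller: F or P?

F

F < Q and Q < M give F < M.
With M < Y: F < Q < M < Y.
With Y < G: F < Q < M < Y < G.
Then G < H extends the chain to H.
With H < P: F < Q < M < Y < G < H < P.
So F < P; F is the smaller of the two.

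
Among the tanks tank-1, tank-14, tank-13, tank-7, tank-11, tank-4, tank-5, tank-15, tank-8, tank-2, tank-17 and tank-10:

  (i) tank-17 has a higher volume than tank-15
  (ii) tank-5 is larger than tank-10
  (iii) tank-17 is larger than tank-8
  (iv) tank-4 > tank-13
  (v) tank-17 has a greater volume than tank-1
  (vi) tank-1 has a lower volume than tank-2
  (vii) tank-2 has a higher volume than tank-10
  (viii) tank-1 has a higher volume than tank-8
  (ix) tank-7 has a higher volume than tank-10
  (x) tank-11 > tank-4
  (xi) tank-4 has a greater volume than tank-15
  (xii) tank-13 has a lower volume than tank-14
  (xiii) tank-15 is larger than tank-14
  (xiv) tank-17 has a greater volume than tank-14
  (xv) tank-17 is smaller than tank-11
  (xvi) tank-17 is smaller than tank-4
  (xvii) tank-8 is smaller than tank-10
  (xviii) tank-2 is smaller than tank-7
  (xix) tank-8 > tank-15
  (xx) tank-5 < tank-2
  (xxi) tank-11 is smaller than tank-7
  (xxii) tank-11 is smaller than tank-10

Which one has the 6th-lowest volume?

tank-17

Piecing the relations together gives one ordering: tank-13 < tank-14 < tank-15 < tank-8 < tank-1 < tank-17 < tank-4 < tank-11 < tank-10 < tank-5 < tank-2 < tank-7.
The 6th smallest is tank-17.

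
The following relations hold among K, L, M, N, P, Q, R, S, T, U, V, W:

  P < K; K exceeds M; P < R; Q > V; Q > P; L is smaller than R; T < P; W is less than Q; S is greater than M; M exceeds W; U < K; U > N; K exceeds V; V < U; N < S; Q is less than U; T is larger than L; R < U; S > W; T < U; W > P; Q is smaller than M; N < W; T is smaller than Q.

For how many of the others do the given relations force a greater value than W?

5

From W the given relations immediately reach Q, M, S.
From those, U, K — 5 in total.
No other element is forced above W by the given relations, so the count is 5.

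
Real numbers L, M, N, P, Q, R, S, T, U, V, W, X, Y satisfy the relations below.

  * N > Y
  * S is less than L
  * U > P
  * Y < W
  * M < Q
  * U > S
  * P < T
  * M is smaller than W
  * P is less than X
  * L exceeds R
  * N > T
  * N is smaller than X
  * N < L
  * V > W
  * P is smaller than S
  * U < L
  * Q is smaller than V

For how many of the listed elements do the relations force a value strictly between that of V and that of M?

2

Chaining upward from M reaches: W, Q.
Chaining downward from V reaches: Y, W, Q.
Strictly between M and V are those in both lists: W, Q — 2 elements.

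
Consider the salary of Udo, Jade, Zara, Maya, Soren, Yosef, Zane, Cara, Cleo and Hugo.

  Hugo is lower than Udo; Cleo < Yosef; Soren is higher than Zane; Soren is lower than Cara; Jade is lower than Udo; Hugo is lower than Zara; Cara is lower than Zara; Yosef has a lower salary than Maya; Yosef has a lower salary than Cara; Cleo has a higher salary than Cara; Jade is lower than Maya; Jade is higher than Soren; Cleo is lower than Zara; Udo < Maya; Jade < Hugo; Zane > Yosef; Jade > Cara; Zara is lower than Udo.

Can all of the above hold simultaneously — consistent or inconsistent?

We have Cara < Cleo stated directly, yet also Cleo < Yosef < Zane < Soren < Cara by chaining the others — so Cleo < Cara. Contradiction.

inconsistent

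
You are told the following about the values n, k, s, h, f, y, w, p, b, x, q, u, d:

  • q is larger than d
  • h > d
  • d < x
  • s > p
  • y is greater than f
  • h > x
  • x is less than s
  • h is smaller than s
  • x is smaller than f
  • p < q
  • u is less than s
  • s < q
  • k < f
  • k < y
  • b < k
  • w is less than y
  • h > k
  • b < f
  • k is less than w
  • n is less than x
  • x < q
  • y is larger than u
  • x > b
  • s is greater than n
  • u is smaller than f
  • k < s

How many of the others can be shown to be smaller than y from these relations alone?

8

From y the given relations immediately reach u, k, f, w.
From those, b, x — 6 in total.
From those, d, n — 8 in total.
Nothing else is reachable below y; 8 in all.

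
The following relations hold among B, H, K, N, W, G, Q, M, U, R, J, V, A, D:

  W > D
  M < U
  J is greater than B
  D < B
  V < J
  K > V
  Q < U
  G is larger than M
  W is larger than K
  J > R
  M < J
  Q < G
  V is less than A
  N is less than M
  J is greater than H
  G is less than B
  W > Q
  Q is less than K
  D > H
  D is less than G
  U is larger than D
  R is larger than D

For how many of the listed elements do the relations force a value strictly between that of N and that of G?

1

The relations place N below G. An element lies strictly between them when it is forced above N and also forced below G.
Above N: {M, B, J, U}. Below G: {Q, H, M, D}.
Intersection: {M} — 1.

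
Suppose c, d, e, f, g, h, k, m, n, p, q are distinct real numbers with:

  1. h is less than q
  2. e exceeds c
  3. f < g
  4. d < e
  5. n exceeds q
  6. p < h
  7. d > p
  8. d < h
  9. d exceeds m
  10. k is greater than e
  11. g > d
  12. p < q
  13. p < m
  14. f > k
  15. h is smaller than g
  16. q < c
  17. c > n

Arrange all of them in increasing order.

p < m < d < h < q < n < c < e < k < f < g

Nothing is placed below p, so it is least; from there p < m; m < d; d < h; h < q; q < n; n < c; c < e; e < k; k < f; f < g, each given directly.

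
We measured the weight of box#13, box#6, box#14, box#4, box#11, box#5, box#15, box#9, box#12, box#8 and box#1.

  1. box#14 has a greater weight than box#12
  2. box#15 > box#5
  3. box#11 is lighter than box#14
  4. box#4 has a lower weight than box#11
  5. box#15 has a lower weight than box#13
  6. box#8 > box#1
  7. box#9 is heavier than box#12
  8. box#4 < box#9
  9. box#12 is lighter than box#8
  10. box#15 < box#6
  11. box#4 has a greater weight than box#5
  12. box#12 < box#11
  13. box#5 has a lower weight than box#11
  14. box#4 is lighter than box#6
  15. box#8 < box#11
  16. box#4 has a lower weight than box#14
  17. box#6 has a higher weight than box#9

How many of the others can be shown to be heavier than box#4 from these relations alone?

From box#4 the given relations immediately reach box#9, box#6, box#11, box#14.
Nothing else is reachable above box#4; 4 in all.

4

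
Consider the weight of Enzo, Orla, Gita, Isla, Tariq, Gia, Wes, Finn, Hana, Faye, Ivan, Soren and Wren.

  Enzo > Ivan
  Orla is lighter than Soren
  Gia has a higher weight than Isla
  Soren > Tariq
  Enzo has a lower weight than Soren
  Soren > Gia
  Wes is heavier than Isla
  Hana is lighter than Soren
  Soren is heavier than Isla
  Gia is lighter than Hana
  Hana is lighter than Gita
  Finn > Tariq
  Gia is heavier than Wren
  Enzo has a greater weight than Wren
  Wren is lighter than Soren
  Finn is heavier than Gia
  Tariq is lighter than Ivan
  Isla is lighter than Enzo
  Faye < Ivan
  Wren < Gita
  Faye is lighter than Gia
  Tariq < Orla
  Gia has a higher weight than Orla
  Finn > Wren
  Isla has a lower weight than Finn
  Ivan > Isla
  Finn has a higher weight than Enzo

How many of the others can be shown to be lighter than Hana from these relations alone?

Directly below Hana: Gia.
One step further: Isla, Orla, Wren, Faye (5 so far).
One step further: Tariq (6 so far).
No other element is forced below Hana by the given relations, so the count is 6.

6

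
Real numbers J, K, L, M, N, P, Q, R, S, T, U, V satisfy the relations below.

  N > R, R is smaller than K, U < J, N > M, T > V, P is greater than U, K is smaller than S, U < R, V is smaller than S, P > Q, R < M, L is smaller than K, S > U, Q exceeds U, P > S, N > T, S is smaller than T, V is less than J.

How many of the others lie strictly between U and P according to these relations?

4

Chaining upward from U reaches: J, R, K, S, T, Q, M, N.
Chaining downward from P reaches: V, L, R, K, S, Q.
Strictly between U and P are those in both lists: R, K, S, Q — 4 elements.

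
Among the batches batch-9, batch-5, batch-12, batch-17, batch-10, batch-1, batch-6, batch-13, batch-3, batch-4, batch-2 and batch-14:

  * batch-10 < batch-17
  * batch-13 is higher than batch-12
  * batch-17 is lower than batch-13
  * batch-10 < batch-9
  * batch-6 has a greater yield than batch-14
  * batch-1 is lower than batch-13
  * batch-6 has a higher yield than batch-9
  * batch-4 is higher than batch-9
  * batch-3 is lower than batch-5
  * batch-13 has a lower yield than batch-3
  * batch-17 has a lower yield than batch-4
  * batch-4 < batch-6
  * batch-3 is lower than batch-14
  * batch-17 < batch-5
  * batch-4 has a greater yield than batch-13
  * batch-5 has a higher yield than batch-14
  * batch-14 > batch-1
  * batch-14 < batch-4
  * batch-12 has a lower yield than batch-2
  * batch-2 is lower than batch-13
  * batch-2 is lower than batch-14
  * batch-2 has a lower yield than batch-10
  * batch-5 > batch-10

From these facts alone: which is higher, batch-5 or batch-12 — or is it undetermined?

The relevant relations are batch-12 < batch-2; batch-2 < batch-10; batch-10 < batch-17; batch-17 < batch-13; batch-13 < batch-3; batch-3 < batch-14; batch-14 < batch-5.
Together: batch-12 < batch-2 < batch-10 < batch-17 < batch-13 < batch-3 < batch-14 < batch-5.
So batch-5 is higher.

batch-5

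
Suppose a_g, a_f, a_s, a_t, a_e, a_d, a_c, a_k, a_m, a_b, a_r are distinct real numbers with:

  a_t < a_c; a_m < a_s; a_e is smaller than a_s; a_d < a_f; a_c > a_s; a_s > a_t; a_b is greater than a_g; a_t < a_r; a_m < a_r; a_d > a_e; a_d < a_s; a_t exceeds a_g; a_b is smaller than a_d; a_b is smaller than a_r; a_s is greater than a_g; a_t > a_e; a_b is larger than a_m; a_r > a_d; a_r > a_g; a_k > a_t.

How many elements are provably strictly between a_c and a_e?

3

Chaining upward from a_e reaches: a_d, a_t, a_s, a_k, a_r, a_f.
Chaining downward from a_c reaches: a_g, a_m, a_b, a_d, a_t, a_s.
Strictly between a_e and a_c are those in both lists: a_d, a_t, a_s — 3 elements.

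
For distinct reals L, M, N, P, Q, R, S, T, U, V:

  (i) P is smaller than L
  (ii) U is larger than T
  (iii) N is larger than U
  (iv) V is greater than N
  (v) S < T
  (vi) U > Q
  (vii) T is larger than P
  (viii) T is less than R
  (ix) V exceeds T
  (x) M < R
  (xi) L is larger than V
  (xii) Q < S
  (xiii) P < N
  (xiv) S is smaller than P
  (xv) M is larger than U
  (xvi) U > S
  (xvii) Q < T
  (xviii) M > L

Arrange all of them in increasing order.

Q < S < P < T < U < N < V < L < M < R

Each adjacent pair is fixed by a given relation: Q < S; S < P; P < T; T < U; U < N; N < V; V < L; L < M; M < R. Chaining them end to end gives the full order.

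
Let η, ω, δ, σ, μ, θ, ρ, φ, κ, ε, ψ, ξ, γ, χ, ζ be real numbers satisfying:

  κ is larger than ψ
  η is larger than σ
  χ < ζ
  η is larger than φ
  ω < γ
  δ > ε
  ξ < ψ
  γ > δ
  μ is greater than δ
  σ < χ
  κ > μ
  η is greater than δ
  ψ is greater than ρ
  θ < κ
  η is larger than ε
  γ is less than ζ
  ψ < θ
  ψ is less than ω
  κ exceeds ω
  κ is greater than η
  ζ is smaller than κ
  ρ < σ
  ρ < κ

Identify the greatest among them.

ξ is not greatest since ξ < ψ; ρ is not greatest since ρ < σ; σ is not greatest since σ < η; φ is not greatest since φ < η; ε is not greatest since ε < δ; δ is not greatest since δ < η; χ is not greatest since χ < ζ; ψ is not greatest since ψ < θ; ω is not greatest since ω < γ; γ is not greatest since γ < ζ; η is not greatest since η < κ; μ is not greatest since μ < κ; θ is not greatest since θ < κ; ζ is not greatest since ζ < κ.
Only κ has nothing above it, so κ is the greatest.

κ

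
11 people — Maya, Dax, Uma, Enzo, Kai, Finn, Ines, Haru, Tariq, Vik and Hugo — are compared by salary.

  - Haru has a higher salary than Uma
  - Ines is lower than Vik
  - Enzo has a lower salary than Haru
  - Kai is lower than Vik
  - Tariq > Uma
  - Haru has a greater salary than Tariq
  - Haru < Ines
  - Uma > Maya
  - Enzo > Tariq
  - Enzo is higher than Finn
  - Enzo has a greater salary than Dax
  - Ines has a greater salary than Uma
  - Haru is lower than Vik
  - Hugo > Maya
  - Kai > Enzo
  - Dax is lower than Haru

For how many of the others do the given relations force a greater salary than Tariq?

5

Directly above Tariq: Enzo, Haru.
One step further: Kai, Ines, Vik (5 so far).
No other element is forced above Tariq by the given relations, so the count is 5.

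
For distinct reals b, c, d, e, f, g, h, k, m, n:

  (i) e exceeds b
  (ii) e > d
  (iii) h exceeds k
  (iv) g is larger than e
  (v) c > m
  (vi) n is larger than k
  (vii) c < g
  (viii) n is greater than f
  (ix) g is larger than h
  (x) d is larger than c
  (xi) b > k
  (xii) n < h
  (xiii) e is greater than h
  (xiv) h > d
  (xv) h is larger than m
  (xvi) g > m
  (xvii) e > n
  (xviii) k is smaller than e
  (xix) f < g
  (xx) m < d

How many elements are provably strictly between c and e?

Chaining upward from c reaches: d, h, g.
Chaining downward from e reaches: k, m, f, b, d, n, h.
Strictly between c and e are those in both lists: d, h — 2 elements.

2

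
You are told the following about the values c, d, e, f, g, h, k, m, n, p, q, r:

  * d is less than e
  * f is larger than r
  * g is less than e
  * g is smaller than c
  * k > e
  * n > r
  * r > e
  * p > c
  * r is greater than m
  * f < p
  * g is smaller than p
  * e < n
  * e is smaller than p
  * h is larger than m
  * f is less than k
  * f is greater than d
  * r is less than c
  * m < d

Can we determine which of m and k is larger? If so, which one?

Following the relations from m: m < d < e < r < f < k.
So k is larger.

k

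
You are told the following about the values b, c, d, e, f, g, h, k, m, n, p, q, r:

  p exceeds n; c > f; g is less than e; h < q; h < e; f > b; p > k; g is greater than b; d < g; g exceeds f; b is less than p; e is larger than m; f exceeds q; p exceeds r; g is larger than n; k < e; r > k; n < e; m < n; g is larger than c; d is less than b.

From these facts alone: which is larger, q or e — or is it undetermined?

q < f and f < c give q < c.
Then c < g extends the chain to g.
Then g < e extends the chain to e.
So e is larger.

e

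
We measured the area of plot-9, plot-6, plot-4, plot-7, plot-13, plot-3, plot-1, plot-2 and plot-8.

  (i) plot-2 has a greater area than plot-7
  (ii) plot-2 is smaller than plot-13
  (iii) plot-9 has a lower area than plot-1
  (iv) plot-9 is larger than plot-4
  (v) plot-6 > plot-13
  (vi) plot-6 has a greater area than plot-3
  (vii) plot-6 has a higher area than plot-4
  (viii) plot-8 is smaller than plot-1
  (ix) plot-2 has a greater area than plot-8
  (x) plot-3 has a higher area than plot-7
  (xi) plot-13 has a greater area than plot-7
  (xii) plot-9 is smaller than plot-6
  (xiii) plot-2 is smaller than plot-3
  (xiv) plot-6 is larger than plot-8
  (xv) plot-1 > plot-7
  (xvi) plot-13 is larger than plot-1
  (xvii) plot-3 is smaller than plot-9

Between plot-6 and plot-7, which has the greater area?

The relevant relations are plot-7 < plot-2; plot-2 < plot-3; plot-3 < plot-9; plot-9 < plot-1; plot-1 < plot-13; plot-13 < plot-6.
Together: plot-7 < plot-2 < plot-3 < plot-9 < plot-1 < plot-13 < plot-6.
So plot-7 < plot-6; plot-6 is the larger of the two.

plot-6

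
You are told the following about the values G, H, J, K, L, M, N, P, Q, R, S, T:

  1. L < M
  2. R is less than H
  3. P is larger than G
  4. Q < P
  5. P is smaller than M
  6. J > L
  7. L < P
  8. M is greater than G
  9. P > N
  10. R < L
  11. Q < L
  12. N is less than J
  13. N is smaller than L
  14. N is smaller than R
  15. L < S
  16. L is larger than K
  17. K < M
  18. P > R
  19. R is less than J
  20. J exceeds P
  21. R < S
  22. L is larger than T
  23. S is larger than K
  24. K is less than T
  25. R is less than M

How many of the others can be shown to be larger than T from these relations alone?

5

Directly above T: L.
One step further: P, S, M, J (5 so far).
No other element is forced above T by the given relations, so the count is 5.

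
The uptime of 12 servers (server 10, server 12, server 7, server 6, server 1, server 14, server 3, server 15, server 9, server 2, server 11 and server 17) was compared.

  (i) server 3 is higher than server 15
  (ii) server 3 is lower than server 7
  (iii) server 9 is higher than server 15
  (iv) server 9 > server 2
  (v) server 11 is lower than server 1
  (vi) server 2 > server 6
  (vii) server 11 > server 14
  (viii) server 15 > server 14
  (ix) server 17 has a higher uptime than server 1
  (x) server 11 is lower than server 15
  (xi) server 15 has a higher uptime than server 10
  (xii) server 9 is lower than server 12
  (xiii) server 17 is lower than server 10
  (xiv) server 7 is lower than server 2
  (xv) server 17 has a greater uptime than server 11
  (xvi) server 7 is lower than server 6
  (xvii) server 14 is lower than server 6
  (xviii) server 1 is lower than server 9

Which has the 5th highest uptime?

The consecutive relations fix a unique order: server 14 < server 11 < server 1 < server 17 < server 10 < server 15 < server 3 < server 7 < server 6 < server 2 < server 9 < server 12.
The 5th largest is server 7.

server 7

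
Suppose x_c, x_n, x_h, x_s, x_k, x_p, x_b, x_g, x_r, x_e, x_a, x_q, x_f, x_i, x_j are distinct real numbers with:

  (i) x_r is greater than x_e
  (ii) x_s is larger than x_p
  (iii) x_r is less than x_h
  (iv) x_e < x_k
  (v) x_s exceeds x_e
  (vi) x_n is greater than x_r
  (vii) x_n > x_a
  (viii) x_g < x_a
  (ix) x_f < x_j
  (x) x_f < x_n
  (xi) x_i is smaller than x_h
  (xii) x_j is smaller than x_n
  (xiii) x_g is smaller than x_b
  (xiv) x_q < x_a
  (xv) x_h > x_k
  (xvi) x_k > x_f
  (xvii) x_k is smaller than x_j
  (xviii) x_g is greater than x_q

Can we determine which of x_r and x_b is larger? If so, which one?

undetermined

Following every chain through x_r: above x_r we get x_h, x_n; below x_r we get x_e.
x_b is not reached, and no chain runs the other way from x_b to x_r.
So the given relations leave the order of x_r and x_b undetermined.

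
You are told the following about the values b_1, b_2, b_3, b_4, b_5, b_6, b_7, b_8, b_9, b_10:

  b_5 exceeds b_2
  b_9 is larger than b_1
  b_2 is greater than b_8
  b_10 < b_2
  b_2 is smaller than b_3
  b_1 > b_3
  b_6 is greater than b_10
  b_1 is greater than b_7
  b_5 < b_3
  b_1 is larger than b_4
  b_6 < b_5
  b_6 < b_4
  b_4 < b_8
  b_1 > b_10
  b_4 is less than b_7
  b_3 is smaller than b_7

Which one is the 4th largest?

Chaining the given pairs: b_10 < b_6 < b_4 < b_8 < b_2 < b_5 < b_3 < b_7 < b_1 < b_9.
The 4th largest is b_3.

b_3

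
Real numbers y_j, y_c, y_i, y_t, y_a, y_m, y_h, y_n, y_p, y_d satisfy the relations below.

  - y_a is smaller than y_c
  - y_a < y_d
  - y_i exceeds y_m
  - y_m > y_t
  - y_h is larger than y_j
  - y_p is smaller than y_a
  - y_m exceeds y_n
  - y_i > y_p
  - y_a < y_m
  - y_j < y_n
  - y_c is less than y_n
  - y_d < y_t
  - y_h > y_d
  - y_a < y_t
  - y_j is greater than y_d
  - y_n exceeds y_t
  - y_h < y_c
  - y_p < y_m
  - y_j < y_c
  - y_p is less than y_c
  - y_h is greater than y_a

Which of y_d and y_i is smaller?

y_d

Chaining the given relations: y_d < y_j < y_h < y_c < y_n < y_m < y_i.
So y_d < y_i; y_d is the smaller of the two.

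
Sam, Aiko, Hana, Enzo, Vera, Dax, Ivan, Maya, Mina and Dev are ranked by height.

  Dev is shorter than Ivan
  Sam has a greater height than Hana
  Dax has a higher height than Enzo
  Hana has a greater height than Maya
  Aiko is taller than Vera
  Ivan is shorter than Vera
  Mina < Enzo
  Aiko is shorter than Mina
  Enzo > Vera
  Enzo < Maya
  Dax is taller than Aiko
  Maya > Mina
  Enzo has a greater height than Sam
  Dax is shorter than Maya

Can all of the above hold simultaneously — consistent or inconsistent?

inconsistent

We have Sam < Enzo stated directly, yet also Enzo < Dax < Maya < Hana < Sam by chaining the others — so Enzo < Sam. Contradiction.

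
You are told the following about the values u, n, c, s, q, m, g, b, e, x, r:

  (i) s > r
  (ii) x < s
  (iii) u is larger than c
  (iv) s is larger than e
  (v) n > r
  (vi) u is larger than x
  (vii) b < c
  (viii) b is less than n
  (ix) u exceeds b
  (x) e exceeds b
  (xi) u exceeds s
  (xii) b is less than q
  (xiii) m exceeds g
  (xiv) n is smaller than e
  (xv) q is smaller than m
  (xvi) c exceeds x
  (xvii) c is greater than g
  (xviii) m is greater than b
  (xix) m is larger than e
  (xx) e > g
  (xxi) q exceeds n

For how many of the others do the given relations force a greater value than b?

From b the given relations immediately reach n, e, q, c, m, u.
From those, s — 7 in total.
No other element is forced above b by the given relations, so the count is 7.

7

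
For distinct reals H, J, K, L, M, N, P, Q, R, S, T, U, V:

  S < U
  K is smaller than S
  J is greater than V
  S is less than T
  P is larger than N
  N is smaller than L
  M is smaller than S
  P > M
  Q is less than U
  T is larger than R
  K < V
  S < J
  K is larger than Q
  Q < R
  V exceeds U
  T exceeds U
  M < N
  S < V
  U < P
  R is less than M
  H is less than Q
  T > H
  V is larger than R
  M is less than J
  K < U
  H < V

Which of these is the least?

Q is not least since H < Q; R is not least since Q < R; M is not least since R < M; K is not least since Q < K; S is not least since K < S; N is not least since M < N; U is not least since S < U; L is not least since N < L; V is not least since K < V; T is not least since S < T; J is not least since V < J; P is not least since N < P.
Only H has nothing below it, so H is the least.

H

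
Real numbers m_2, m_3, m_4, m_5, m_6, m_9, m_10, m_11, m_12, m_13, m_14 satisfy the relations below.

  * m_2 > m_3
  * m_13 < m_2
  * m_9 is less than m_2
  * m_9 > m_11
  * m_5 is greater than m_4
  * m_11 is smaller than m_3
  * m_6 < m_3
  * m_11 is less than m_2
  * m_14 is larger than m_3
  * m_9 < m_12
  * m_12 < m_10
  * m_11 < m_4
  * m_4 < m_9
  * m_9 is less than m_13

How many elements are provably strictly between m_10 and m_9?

The relations place m_9 below m_10. An element lies strictly between them when it is forced above m_9 and also forced below m_10.
Above m_9: {m_13, m_12, m_2}. Below m_10: {m_11, m_4, m_12}.
Intersection: {m_12} — 1.

1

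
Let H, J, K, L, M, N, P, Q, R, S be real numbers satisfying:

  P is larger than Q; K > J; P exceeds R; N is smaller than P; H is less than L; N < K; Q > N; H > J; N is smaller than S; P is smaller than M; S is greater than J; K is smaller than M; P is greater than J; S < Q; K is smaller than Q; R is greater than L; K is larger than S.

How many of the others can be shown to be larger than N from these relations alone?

From N the given relations immediately reach S, K, Q, P.
From those, M — 5 in total.
Nothing else is reachable above N; 5 in all.

5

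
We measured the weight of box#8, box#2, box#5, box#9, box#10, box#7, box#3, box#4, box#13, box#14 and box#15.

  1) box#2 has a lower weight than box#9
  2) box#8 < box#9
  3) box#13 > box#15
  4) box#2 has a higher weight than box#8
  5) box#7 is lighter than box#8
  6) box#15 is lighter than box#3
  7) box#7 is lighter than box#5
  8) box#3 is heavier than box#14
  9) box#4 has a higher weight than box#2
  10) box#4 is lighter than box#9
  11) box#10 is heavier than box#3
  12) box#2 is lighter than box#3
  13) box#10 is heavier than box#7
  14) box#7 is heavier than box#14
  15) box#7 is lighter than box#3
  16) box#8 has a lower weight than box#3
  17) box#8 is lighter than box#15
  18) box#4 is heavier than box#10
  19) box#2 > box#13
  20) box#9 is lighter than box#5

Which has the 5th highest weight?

box#3

Chaining the given pairs: box#14 < box#7 < box#8 < box#15 < box#13 < box#2 < box#3 < box#10 < box#4 < box#9 < box#5.
The 5th largest is box#3.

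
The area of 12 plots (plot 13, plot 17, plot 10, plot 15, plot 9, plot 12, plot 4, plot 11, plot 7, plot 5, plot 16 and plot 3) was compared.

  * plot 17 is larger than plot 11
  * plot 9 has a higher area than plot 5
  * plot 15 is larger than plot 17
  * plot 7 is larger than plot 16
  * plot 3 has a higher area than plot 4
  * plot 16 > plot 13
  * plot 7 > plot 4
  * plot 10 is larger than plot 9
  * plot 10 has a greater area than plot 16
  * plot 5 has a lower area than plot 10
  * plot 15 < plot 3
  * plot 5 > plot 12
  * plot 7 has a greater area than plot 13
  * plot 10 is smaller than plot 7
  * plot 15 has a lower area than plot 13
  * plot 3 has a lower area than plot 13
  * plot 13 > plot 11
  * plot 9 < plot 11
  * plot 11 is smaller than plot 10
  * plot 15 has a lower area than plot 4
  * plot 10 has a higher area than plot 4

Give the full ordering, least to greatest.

plot 12 < plot 5 < plot 9 < plot 11 < plot 17 < plot 15 < plot 4 < plot 3 < plot 13 < plot 16 < plot 10 < plot 7

Each adjacent pair is fixed by a given relation: plot 12 < plot 5; plot 5 < plot 9; plot 9 < plot 11; plot 11 < plot 17; plot 17 < plot 15; plot 15 < plot 4; plot 4 < plot 3; plot 3 < plot 13; plot 13 < plot 16; plot 16 < plot 10; plot 10 < plot 7. Chaining them end to end gives the full order.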